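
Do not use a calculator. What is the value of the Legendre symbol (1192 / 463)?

1

First reduce: 1192 ≡ 266 (mod 463).
Pull out 2: since 463 ≡ 7 (mod 8), (2/463) = +1.
Reciprocity: 133 ≡ 1 and 463 ≡ 3 (mod 4), so (133/463) = +(463/133).
Reduce top mod 133: now compute (64/133).
Pull out 2^6: since 133 ≡ 5 (mod 8), (2/133) = -1, so (2/133)^6 = +1.
Reached (1/133) = 1. Collecting the sign flips along the way, the symbol is +1.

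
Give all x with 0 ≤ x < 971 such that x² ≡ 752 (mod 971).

427, 544

Since 971 ≡ 3 (mod 4), a square root of 752 is 752^((971+1)/4) = 752^243 mod 971.
Repeated squaring: 752^2≡382, 752^4≡274, 752^8≡309, 752^16≡323, 752^32≡432, 752^64≡192, 752^128≡937 (mod 971).
752^243 = 752^(128+64+32+16+2+1) ≡ 427 (mod 971).
Check: 427² = 182329 ≡ 752 (mod 971). The two roots are 427 and 544.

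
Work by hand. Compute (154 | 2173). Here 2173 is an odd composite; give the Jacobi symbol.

-1

Pull out 2: since 2173 ≡ 5 (mod 8), (2/2173) = -1.
Reciprocity: 77 ≡ 1 and 2173 ≡ 1 (mod 4), so (77/2173) = +(2173/77).
Reduce top mod 77: now compute (17/77).
Reciprocity: 17 ≡ 1 and 77 ≡ 1 (mod 4), so (17/77) = +(77/17).
Reduce top mod 17: now compute (9/17).
Reciprocity: 9 ≡ 1 and 17 ≡ 1 (mod 4), so (9/17) = +(17/9).
Reduce top mod 9: now compute (8/9).
Pull out 2^3: since 9 ≡ 1 (mod 8), (2/9) = +1, so (2/9)^3 = +1.
Reached (1/9) = 1. Collecting the sign flips along the way, the symbol is -1.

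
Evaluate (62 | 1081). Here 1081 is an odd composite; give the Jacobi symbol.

-1

Pull out 2: since 1081 ≡ 1 (mod 8), (2/1081) = +1.
Reciprocity: 31 ≡ 3 and 1081 ≡ 1 (mod 4), so (31/1081) = +(1081/31).
Reduce top mod 31: now compute (27/31).
Reciprocity: 27 ≡ 3 and 31 ≡ 3 (mod 4), so (27/31) = −(31/27).
Reduce top mod 27: now compute (4/27).
Pull out 2^2: since 27 ≡ 3 (mod 8), (2/27) = -1, so (2/27)^2 = +1.
Reached (1/27) = 1. Collecting the sign flips along the way, the symbol is -1.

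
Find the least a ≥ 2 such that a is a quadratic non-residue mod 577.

(2/577) = +1, so 2 is a residue.
(3/577) = +1, so 3 is a residue.
(4/577) = +1, so 4 is a residue.
(5/577) = −1, so 5 is the smallest positive non-residue mod 577.

5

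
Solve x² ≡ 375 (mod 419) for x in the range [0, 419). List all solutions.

79, 340

Since 419 ≡ 3 (mod 4), a square root of 375 is 375^((419+1)/4) = 375^105 mod 419.
Repeated squaring: 375^2≡260, 375^4≡141, 375^8≡188, 375^16≡148, 375^32≡116, 375^64≡48 (mod 419).
375^105 = 375^(64+32+8+1) ≡ 79 (mod 419).
Check: 79² = 6241 ≡ 375 (mod 419). The two roots are 79 and 340.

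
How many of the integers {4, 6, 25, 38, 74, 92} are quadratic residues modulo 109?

4

(4/109) = +1 → QR.
(6/109) = -1 → non-residue.
(25/109) = +1 → QR.
(38/109) = +1 → QR.
(74/109) = +1 → QR.
(92/109) = -1 → non-residue.
Total quadratic residues among the 6: 4.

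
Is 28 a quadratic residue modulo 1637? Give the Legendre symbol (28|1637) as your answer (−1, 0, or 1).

-1

Pull out 2^2: since 1637 ≡ 5 (mod 8), (2/1637) = -1, so (2/1637)^2 = +1.
Reciprocity: 7 ≡ 3 and 1637 ≡ 1 (mod 4), so (7/1637) = +(1637/7).
Reduce top mod 7: now compute (6/7).
Pull out 2: since 7 ≡ 7 (mod 8), (2/7) = +1.
Reciprocity: 3 ≡ 3 and 7 ≡ 3 (mod 4), so (3/7) = −(7/3).
Reduce top mod 3: now compute (1/3).
Reached (1/3) = 1. Collecting the sign flips along the way, the symbol is -1.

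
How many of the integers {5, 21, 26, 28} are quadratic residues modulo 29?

2

(5/29) = +1 → QR.
(21/29) = -1 → non-residue.
(26/29) = -1 → non-residue.
(28/29) = +1 → QR.
Total quadratic residues among the 4: 2.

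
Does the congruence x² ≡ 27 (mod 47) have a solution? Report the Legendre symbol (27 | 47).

1

Euler's criterion: (27/47) ≡ 27^23 (mod 47).
27^2 ≡ 24 (mod 47)
27^4 ≡ 12 (mod 47)
27^8 ≡ 3 (mod 47)
27^16 ≡ 9 (mod 47)
27^23 = 27^(16+4+2+1) ≡ 1 (mod 47).
Result is 1, so (27/47) = 1.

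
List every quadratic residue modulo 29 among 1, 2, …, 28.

1,4,5,6,7,9,13,16,20,22,23,24,25,28

Square k = 1,…,14 (k and 29−k give the same square):
1²=1, 2²=4, 3²=9, 4²=16, 5²=25, 6²≡7, 7²≡20, 8²≡6, 9²≡23, 10²≡13, 11²≡5, 12²≡28, 13²≡24, 14²≡22 (mod 29).
So the quadratic residues mod 29 are {1, 4, 5, 6, 7, 9, 13, 16, 20, 22, 23, 24, 25, 28}.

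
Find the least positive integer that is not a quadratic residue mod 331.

(2/331) = −1, so 2 is the smallest positive non-residue mod 331.

2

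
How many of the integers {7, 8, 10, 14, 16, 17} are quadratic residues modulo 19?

3

(7/19) = +1 → QR.
(8/19) = -1 → non-residue.
(10/19) = -1 → non-residue.
(14/19) = -1 → non-residue.
(16/19) = +1 → QR.
(17/19) = +1 → QR.
Total quadratic residues among the 6: 3.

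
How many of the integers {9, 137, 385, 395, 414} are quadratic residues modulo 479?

(9/479) = +1 → QR.
(137/479) = +1 → QR.
(385/479) = +1 → QR.
(395/479) = -1 → non-residue.
(414/479) = +1 → QR.
Total quadratic residues among the 5: 4.

4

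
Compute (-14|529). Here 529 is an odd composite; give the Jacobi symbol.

First reduce: -14 ≡ 515 (mod 529).
Reciprocity: 515 ≡ 3 and 529 ≡ 1 (mod 4), so (515/529) = +(529/515).
Reduce top mod 515: now compute (14/515).
Pull out 2: since 515 ≡ 3 (mod 8), (2/515) = -1.
Reciprocity: 7 ≡ 3 and 515 ≡ 3 (mod 4), so (7/515) = −(515/7).
Reduce top mod 7: now compute (4/7).
Pull out 2^2: since 7 ≡ 7 (mod 8), (2/7) = +1, so (2/7)^2 = +1.
Reached (1/7) = 1. Collecting the sign flips along the way, the symbol is +1.

1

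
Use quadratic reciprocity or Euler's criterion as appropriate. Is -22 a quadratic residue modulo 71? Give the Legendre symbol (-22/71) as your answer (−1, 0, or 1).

1

Euler's criterion: (-22/71) ≡ 49^35 (mod 71).
49^2 ≡ 58 (mod 71)
49^4 ≡ 27 (mod 71)
49^8 ≡ 19 (mod 71)
49^16 ≡ 6 (mod 71)
49^32 ≡ 36 (mod 71)
49^35 = 49^(32+2+1) ≡ 1 (mod 71).
Result is 1, so (-22/71) = 1.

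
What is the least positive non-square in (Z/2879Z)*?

(2/2879) = +1, so 2 is a residue.
(3/2879) = +1, so 3 is a residue.
(4/2879) = +1, so 4 is a residue.
(5/2879) = +1, so 5 is a residue.
(6/2879) = +1, so 6 is a residue.
(7/2879) = −1, so 7 is the smallest positive non-residue mod 2879.

7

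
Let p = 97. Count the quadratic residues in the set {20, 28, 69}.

(20/97) = -1 → non-residue.
(28/97) = -1 → non-residue.
(69/97) = -1 → non-residue.
Total quadratic residues among the 3: 0.

0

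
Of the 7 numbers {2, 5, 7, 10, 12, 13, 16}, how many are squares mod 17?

3

(2/17) = +1 → QR.
(5/17) = -1 → non-residue.
(7/17) = -1 → non-residue.
(10/17) = -1 → non-residue.
(12/17) = -1 → non-residue.
(13/17) = +1 → QR.
(16/17) = +1 → QR.
Total quadratic residues among the 7: 3.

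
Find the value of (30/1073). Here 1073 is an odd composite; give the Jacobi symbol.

Pull out 2: since 1073 ≡ 1 (mod 8), (2/1073) = +1.
Reciprocity: 15 ≡ 3 and 1073 ≡ 1 (mod 4), so (15/1073) = +(1073/15).
Reduce top mod 15: now compute (8/15).
Pull out 2^3: since 15 ≡ 7 (mod 8), (2/15) = +1, so (2/15)^3 = +1.
Reached (1/15) = 1. Collecting the sign flips along the way, the symbol is +1.

1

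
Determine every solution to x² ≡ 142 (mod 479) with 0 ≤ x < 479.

101, 378

Since 479 ≡ 3 (mod 4), a square root of 142 is 142^((479+1)/4) = 142^120 mod 479.
Repeated squaring: 142^2≡46, 142^4≡200, 142^8≡243, 142^16≡132, 142^32≡180, 142^64≡307 (mod 479).
142^120 = 142^(64+32+16+8) ≡ 378 (mod 479).
Check: 378² = 142884 ≡ 142 (mod 479). The two roots are 101 and 378.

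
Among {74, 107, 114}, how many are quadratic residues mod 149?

(74/149) = -1 → non-residue.
(107/149) = +1 → QR.
(114/149) = +1 → QR.
Total quadratic residues among the 3: 2.

2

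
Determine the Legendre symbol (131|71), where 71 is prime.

First reduce: 131 ≡ 60 (mod 71).
Pull out 2^2: since 71 ≡ 7 (mod 8), (2/71) = +1, so (2/71)^2 = +1.
Reciprocity: 15 ≡ 3 and 71 ≡ 3 (mod 4), so (15/71) = −(71/15).
Reduce top mod 15: now compute (11/15).
Reciprocity: 11 ≡ 3 and 15 ≡ 3 (mod 4), so (11/15) = −(15/11).
Reduce top mod 11: now compute (4/11).
Pull out 2^2: since 11 ≡ 3 (mod 8), (2/11) = -1, so (2/11)^2 = +1.
Reached (1/11) = 1. Collecting the sign flips along the way, the symbol is +1.

1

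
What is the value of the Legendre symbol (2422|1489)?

First reduce: 2422 ≡ 933 (mod 1489).
Reciprocity: 933 ≡ 1 and 1489 ≡ 1 (mod 4), so (933/1489) = +(1489/933).
Reduce top mod 933: now compute (556/933).
Pull out 2^2: since 933 ≡ 5 (mod 8), (2/933) = -1, so (2/933)^2 = +1.
Reciprocity: 139 ≡ 3 and 933 ≡ 1 (mod 4), so (139/933) = +(933/139).
Reduce top mod 139: now compute (99/139).
Reciprocity: 99 ≡ 3 and 139 ≡ 3 (mod 4), so (99/139) = −(139/99).
Reduce top mod 99: now compute (40/99).
Pull out 2^3: since 99 ≡ 3 (mod 8), (2/99) = -1, so (2/99)^3 = -1.
Reciprocity: 5 ≡ 1 and 99 ≡ 3 (mod 4), so (5/99) = +(99/5).
Reduce top mod 5: now compute (4/5).
Pull out 2^2: since 5 ≡ 5 (mod 8), (2/5) = -1, so (2/5)^2 = +1.
Reached (1/5) = 1. Collecting the sign flips along the way, the symbol is +1.

1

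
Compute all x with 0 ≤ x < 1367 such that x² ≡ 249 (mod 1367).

573, 794

Since 1367 ≡ 3 (mod 4), a square root of 249 is 249^((1367+1)/4) = 249^342 mod 1367.
Repeated squaring: 249^2≡486, 249^4≡1072, 249^8≡904, 249^16≡1117, 249^32≡985, 249^64≡1022, 249^128≡96, 249^256≡1014 (mod 1367).
249^342 = 249^(256+64+16+4+2) ≡ 794 (mod 1367).
Check: 794² = 630436 ≡ 249 (mod 1367). The two roots are 573 and 794.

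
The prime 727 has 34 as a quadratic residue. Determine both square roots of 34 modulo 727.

155, 572

Since 727 ≡ 3 (mod 4), a square root of 34 is 34^((727+1)/4) = 34^182 mod 727.
Repeated squaring: 34^2≡429, 34^4≡110, 34^8≡468, 34^16≡197, 34^32≡278, 34^64≡222, 34^128≡575 (mod 727).
34^182 = 34^(128+32+16+4+2) ≡ 155 (mod 727).
Check: 155² = 24025 ≡ 34 (mod 727). The two roots are 155 and 572.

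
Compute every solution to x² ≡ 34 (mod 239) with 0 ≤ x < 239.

Since 239 ≡ 3 (mod 4), a square root of 34 is 34^((239+1)/4) = 34^60 mod 239.
Repeated squaring: 34^2≡200, 34^4≡87, 34^8≡160, 34^16≡27, 34^32≡12 (mod 239).
34^60 = 34^(32+16+8+4) ≡ 150 (mod 239).
Check: 150² = 22500 ≡ 34 (mod 239). The two roots are 89 and 150.

89, 150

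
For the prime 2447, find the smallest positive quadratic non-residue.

5

(2/2447) = +1, so 2 is a residue.
(3/2447) = +1, so 3 is a residue.
(4/2447) = +1, so 4 is a residue.
(5/2447) = −1, so 5 is the smallest positive non-residue mod 2447.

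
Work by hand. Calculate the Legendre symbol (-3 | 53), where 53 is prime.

-1

First reduce: -3 ≡ 50 (mod 53).
Pull out 2: since 53 ≡ 5 (mod 8), (2/53) = -1.
Reciprocity: 25 ≡ 1 and 53 ≡ 1 (mod 4), so (25/53) = +(53/25).
Reduce top mod 25: now compute (3/25).
Reciprocity: 3 ≡ 3 and 25 ≡ 1 (mod 4), so (3/25) = +(25/3).
Reduce top mod 3: now compute (1/3).
Reached (1/3) = 1. Collecting the sign flips along the way, the symbol is -1.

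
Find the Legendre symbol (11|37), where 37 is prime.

1

Reciprocity: 11 ≡ 3 and 37 ≡ 1 (mod 4), so (11/37) = +(37/11).
Reduce top mod 11: now compute (4/11).
Pull out 2^2: since 11 ≡ 3 (mod 8), (2/11) = -1, so (2/11)^2 = +1.
Reached (1/11) = 1. Collecting the sign flips along the way, the symbol is +1.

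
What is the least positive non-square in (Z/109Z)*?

2

(2/109) = −1, so 2 is the smallest positive non-residue mod 109.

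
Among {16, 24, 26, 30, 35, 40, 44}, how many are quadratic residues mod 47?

(16/47) = +1 → QR.
(24/47) = +1 → QR.
(26/47) = -1 → non-residue.
(30/47) = -1 → non-residue.
(35/47) = -1 → non-residue.
(40/47) = -1 → non-residue.
(44/47) = -1 → non-residue.
Total quadratic residues among the 7: 2.

2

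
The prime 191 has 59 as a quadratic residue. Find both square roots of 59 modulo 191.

Since 191 ≡ 3 (mod 4), a square root of 59 is 59^((191+1)/4) = 59^48 mod 191.
Repeated squaring: 59^2≡43, 59^4≡130, 59^8≡92, 59^16≡60, 59^32≡162 (mod 191).
59^48 = 59^(32+16) ≡ 170 (mod 191).
Check: 170² = 28900 ≡ 59 (mod 191). The two roots are 21 and 170.

21, 170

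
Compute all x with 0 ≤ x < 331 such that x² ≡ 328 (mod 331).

63, 268

Since 331 ≡ 3 (mod 4), a square root of 328 is 328^((331+1)/4) = 328^83 mod 331.
Repeated squaring: 328^2≡9, 328^4≡81, 328^8≡272, 328^16≡171, 328^32≡113, 328^64≡191 (mod 331).
328^83 = 328^(64+16+2+1) ≡ 268 (mod 331).
Check: 268² = 71824 ≡ 328 (mod 331). The two roots are 63 and 268.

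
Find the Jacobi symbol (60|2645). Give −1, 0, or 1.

Pull out 2^2: since 2645 ≡ 5 (mod 8), (2/2645) = -1, so (2/2645)^2 = +1.
Reciprocity: 15 ≡ 3 and 2645 ≡ 1 (mod 4), so (15/2645) = +(2645/15).
Reduce top mod 15: now compute (5/15).
Reciprocity: 5 ≡ 1 and 15 ≡ 3 (mod 4), so (5/15) = +(15/5).
Reduce top mod 5: now compute (0/5).
Top reduces to 0: gcd > 1, so the symbol is 0.

0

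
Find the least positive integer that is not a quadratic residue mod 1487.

5

(2/1487) = +1, so 2 is a residue.
(3/1487) = +1, so 3 is a residue.
(4/1487) = +1, so 4 is a residue.
(5/1487) = −1, so 5 is the smallest positive non-residue mod 1487.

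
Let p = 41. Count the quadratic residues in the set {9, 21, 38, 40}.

(9/41) = +1 → QR.
(21/41) = +1 → QR.
(38/41) = -1 → non-residue.
(40/41) = +1 → QR.
Total quadratic residues among the 4: 3.

3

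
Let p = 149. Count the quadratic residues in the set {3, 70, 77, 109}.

0

(3/149) = -1 → non-residue.
(70/149) = -1 → non-residue.
(77/149) = -1 → non-residue.
(109/149) = -1 → non-residue.
Total quadratic residues among the 4: 0.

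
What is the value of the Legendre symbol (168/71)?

-1

Euler's criterion: (168/71) ≡ 26^35 (mod 71).
26^2 ≡ 37 (mod 71)
26^4 ≡ 20 (mod 71)
26^8 ≡ 45 (mod 71)
26^16 ≡ 37 (mod 71)
26^32 ≡ 20 (mod 71)
26^35 = 26^(32+2+1) ≡ 70 (mod 71).
Result is 70 ≡ −1, so (168/71) = −1.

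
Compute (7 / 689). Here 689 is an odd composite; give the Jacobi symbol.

-1

Reciprocity: 7 ≡ 3 and 689 ≡ 1 (mod 4), so (7/689) = +(689/7).
Reduce top mod 7: now compute (3/7).
Reciprocity: 3 ≡ 3 and 7 ≡ 3 (mod 4), so (3/7) = −(7/3).
Reduce top mod 3: now compute (1/3).
Reached (1/3) = 1. Collecting the sign flips along the way, the symbol is -1.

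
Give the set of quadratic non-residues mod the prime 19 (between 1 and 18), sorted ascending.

2, 3, 8, 10, 12, 13, 14, 15, 18

Square k = 1,…,9 (k and 19−k give the same square):
1²=1, 2²=4, 3²=9, 4²=16, 5²≡6, 6²≡17, 7²≡11, 8²≡7, 9²≡5 (mod 19).
The residues are {1, 4, 5, 6, 7, 9, 11, 16, 17}; the non-residues are the remaining 9 nonzero classes.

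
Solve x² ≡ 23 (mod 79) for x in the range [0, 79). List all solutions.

Since 79 ≡ 3 (mod 4), a square root of 23 is 23^((79+1)/4) = 23^20 mod 79.
Repeated squaring: 23^2≡55, 23^4≡23, 23^8≡55, 23^16≡23 (mod 79).
23^20 = 23^(16+4) ≡ 55 (mod 79).
Check: 55² = 3025 ≡ 23 (mod 79). The two roots are 24 and 55.

24, 55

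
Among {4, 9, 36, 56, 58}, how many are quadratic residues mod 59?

(4/59) = +1 → QR.
(9/59) = +1 → QR.
(36/59) = +1 → QR.
(56/59) = -1 → non-residue.
(58/59) = -1 → non-residue.
Total quadratic residues among the 5: 3.

3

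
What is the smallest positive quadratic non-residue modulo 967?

3

(2/967) = +1, so 2 is a residue.
(3/967) = −1, so 3 is the smallest positive non-residue mod 967.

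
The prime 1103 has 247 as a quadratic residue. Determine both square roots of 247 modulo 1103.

208, 895

Since 1103 ≡ 3 (mod 4), a square root of 247 is 247^((1103+1)/4) = 247^276 mod 1103.
Repeated squaring: 247^2≡344, 247^4≡315, 247^8≡1058, 247^16≡922, 247^32≡774, 247^64≡147, 247^128≡652, 247^256≡449 (mod 1103).
247^276 = 247^(256+16+4) ≡ 895 (mod 1103).
Check: 895² = 801025 ≡ 247 (mod 1103). The two roots are 208 and 895.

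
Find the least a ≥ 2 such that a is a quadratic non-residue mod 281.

3

(2/281) = +1, so 2 is a residue.
(3/281) = −1, so 3 is the smallest positive non-residue mod 281.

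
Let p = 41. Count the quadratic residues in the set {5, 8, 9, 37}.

(5/41) = +1 → QR.
(8/41) = +1 → QR.
(9/41) = +1 → QR.
(37/41) = +1 → QR.
Total quadratic residues among the 4: 4.

4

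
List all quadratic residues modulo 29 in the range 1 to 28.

1, 4, 5, 6, 7, 9, 13, 16, 20, 22, 23, 24, 25, 28

Square k = 1,…,14 (k and 29−k give the same square):
1²=1, 2²=4, 3²=9, 4²=16, 5²=25, 6²≡7, 7²≡20, 8²≡6, 9²≡23, 10²≡13, 11²≡5, 12²≡28, 13²≡24, 14²≡22 (mod 29).
So the quadratic residues mod 29 are {1, 4, 5, 6, 7, 9, 13, 16, 20, 22, 23, 24, 25, 28}.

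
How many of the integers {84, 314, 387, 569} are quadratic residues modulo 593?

2

(84/593) = +1 → QR.
(314/593) = +1 → QR.
(387/593) = -1 → non-residue.
(569/593) = -1 → non-residue.
Total quadratic residues among the 4: 2.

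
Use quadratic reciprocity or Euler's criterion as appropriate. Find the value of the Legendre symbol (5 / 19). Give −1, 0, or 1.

1

Euler's criterion: (5/19) ≡ 5^9 (mod 19).
5^2 ≡ 6 (mod 19)
5^4 ≡ 17 (mod 19)
5^8 ≡ 4 (mod 19)
5^9 = 5^(8+1) ≡ 1 (mod 19).
Result is 1, so (5/19) = 1.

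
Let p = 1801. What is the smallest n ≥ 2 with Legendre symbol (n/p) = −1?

11

(2/1801) = +1, so 2 is a residue.
(3/1801) = +1, so 3 is a residue.
(4/1801) = +1, so 4 is a residue.
(5/1801) = +1, so 5 is a residue.
(6/1801) = +1, so 6 is a residue.
(7/1801) = +1, so 7 is a residue.
(8/1801) = +1, so 8 is a residue.
(9/1801) = +1, so 9 is a residue.
(10/1801) = +1, so 10 is a residue.
(11/1801) = −1, so 11 is the smallest positive non-residue mod 1801.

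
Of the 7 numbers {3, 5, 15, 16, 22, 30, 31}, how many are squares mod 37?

3

(3/37) = +1 → QR.
(5/37) = -1 → non-residue.
(15/37) = -1 → non-residue.
(16/37) = +1 → QR.
(22/37) = -1 → non-residue.
(30/37) = +1 → QR.
(31/37) = -1 → non-residue.
Total quadratic residues among the 7: 3.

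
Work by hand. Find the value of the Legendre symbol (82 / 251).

Pull out 2: since 251 ≡ 3 (mod 8), (2/251) = -1.
Reciprocity: 41 ≡ 1 and 251 ≡ 3 (mod 4), so (41/251) = +(251/41).
Reduce top mod 41: now compute (5/41).
Reciprocity: 5 ≡ 1 and 41 ≡ 1 (mod 4), so (5/41) = +(41/5).
Reduce top mod 5: now compute (1/5).
Reached (1/5) = 1. Collecting the sign flips along the way, the symbol is -1.

-1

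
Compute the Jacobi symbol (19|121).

Reciprocity: 19 ≡ 3 and 121 ≡ 1 (mod 4), so (19/121) = +(121/19).
Reduce top mod 19: now compute (7/19).
Reciprocity: 7 ≡ 3 and 19 ≡ 3 (mod 4), so (7/19) = −(19/7).
Reduce top mod 7: now compute (5/7).
Reciprocity: 5 ≡ 1 and 7 ≡ 3 (mod 4), so (5/7) = +(7/5).
Reduce top mod 5: now compute (2/5).
Pull out 2: since 5 ≡ 5 (mod 8), (2/5) = -1.
Reached (1/5) = 1. Collecting the sign flips along the way, the symbol is +1.

1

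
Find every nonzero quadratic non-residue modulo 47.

Square k = 1,…,23 (k and 47−k give the same square):
1²=1, 2²=4, 3²=9, 4²=16, 5²=25, 6²=36, 7²≡2, 8²≡17, 9²≡34, 10²≡6, 11²≡27, 12²≡3, 13²≡28, 14²≡8, 15²≡37, 16²≡21, 17²≡7, 18²≡42, 19²≡32, 20²≡24, 21²≡18, 22²≡14, 23²≡12 (mod 47).
The residues are {1, 2, 3, 4, 6, 7, 8, 9, 12, 14, 16, 17, 18, 21, 24, 25, 27, 28, 32, 34, 36, 37, 42}; the non-residues are the remaining 23 nonzero classes.

5,10,11,13,15,19,20,22,23,26,29,30,31,33,35,38,39,40,41,43,44,45,46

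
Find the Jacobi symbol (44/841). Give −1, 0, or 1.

1

Pull out 2^2: since 841 ≡ 1 (mod 8), (2/841) = +1, so (2/841)^2 = +1.
Reciprocity: 11 ≡ 3 and 841 ≡ 1 (mod 4), so (11/841) = +(841/11).
Reduce top mod 11: now compute (5/11).
Reciprocity: 5 ≡ 1 and 11 ≡ 3 (mod 4), so (5/11) = +(11/5).
Reduce top mod 5: now compute (1/5).
Reached (1/5) = 1. Collecting the sign flips along the way, the symbol is +1.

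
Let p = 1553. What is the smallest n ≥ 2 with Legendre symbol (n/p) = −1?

(2/1553) = +1, so 2 is a residue.
(3/1553) = −1, so 3 is the smallest positive non-residue mod 1553.

3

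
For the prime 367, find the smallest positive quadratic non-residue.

(2/367) = +1, so 2 is a residue.
(3/367) = −1, so 3 is the smallest positive non-residue mod 367.

3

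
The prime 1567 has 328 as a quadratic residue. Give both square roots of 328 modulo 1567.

Since 1567 ≡ 3 (mod 4), a square root of 328 is 328^((1567+1)/4) = 328^392 mod 1567.
Repeated squaring: 328^2≡1028, 328^4≡626, 328^8≡126, 328^16≡206, 328^32≡127, 328^64≡459, 328^128≡703, 328^256≡604 (mod 1567).
328^392 = 328^(256+128+8) ≡ 598 (mod 1567).
Check: 598² = 357604 ≡ 328 (mod 1567). The two roots are 598 and 969.

598, 969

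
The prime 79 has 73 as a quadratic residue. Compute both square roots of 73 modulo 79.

28, 51

Since 79 ≡ 3 (mod 4), a square root of 73 is 73^((79+1)/4) = 73^20 mod 79.
Repeated squaring: 73^2≡36, 73^4≡32, 73^8≡76, 73^16≡9 (mod 79).
73^20 = 73^(16+4) ≡ 51 (mod 79).
Check: 51² = 2601 ≡ 73 (mod 79). The two roots are 28 and 51.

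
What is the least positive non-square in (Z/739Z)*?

2

(2/739) = −1, so 2 is the smallest positive non-residue mod 739.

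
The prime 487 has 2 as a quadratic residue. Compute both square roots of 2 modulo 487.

Since 487 ≡ 3 (mod 4), a square root of 2 is 2^((487+1)/4) = 2^122 mod 487.
Repeated squaring: 2^2≡4, 2^4≡16, 2^8≡256, 2^16≡278, 2^32≡338, 2^64≡286 (mod 487).
2^122 = 2^(64+32+16+8+2) ≡ 91 (mod 487).
Check: 91² = 8281 ≡ 2 (mod 487). The two roots are 91 and 396.

91, 396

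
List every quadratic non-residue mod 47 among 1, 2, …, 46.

Square k = 1,…,23 (k and 47−k give the same square):
1²=1, 2²=4, 3²=9, 4²=16, 5²=25, 6²=36, 7²≡2, 8²≡17, 9²≡34, 10²≡6, 11²≡27, 12²≡3, 13²≡28, 14²≡8, 15²≡37, 16²≡21, 17²≡7, 18²≡42, 19²≡32, 20²≡24, 21²≡18, 22²≡14, 23²≡12 (mod 47).
The residues are {1, 2, 3, 4, 6, 7, 8, 9, 12, 14, 16, 17, 18, 21, 24, 25, 27, 28, 32, 34, 36, 37, 42}; the non-residues are the remaining 23 nonzero classes.

5 10 11 13 15 19 20 22 23 26 29 30 31 33 35 38 39 40 41 43 44 45 46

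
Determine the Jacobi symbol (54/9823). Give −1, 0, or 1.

Pull out 2: since 9823 ≡ 7 (mod 8), (2/9823) = +1.
Reciprocity: 27 ≡ 3 and 9823 ≡ 3 (mod 4), so (27/9823) = −(9823/27).
Reduce top mod 27: now compute (22/27).
Pull out 2: since 27 ≡ 3 (mod 8), (2/27) = -1.
Reciprocity: 11 ≡ 3 and 27 ≡ 3 (mod 4), so (11/27) = −(27/11).
Reduce top mod 11: now compute (5/11).
Reciprocity: 5 ≡ 1 and 11 ≡ 3 (mod 4), so (5/11) = +(11/5).
Reduce top mod 5: now compute (1/5).
Reached (1/5) = 1. Collecting the sign flips along the way, the symbol is -1.

-1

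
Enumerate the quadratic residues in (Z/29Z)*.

Square k = 1,…,14 (k and 29−k give the same square):
1²=1, 2²=4, 3²=9, 4²=16, 5²=25, 6²≡7, 7²≡20, 8²≡6, 9²≡23, 10²≡13, 11²≡5, 12²≡28, 13²≡24, 14²≡22 (mod 29).
So the quadratic residues mod 29 are {1, 4, 5, 6, 7, 9, 13, 16, 20, 22, 23, 24, 25, 28}.

1, 4, 5, 6, 7, 9, 13, 16, 20, 22, 23, 24, 25, 28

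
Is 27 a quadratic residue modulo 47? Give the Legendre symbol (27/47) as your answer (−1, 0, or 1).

1

Reciprocity: 27 ≡ 3 and 47 ≡ 3 (mod 4), so (27/47) = −(47/27).
Reduce top mod 27: now compute (20/27).
Pull out 2^2: since 27 ≡ 3 (mod 8), (2/27) = -1, so (2/27)^2 = +1.
Reciprocity: 5 ≡ 1 and 27 ≡ 3 (mod 4), so (5/27) = +(27/5).
Reduce top mod 5: now compute (2/5).
Pull out 2: since 5 ≡ 5 (mod 8), (2/5) = -1.
Reached (1/5) = 1. Collecting the sign flips along the way, the symbol is +1.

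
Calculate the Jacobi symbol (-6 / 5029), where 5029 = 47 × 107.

-1

First reduce: -6 ≡ 5023 (mod 5029).
Reciprocity: 5023 ≡ 3 and 5029 ≡ 1 (mod 4), so (5023/5029) = +(5029/5023).
Reduce top mod 5023: now compute (6/5023).
Pull out 2: since 5023 ≡ 7 (mod 8), (2/5023) = +1.
Reciprocity: 3 ≡ 3 and 5023 ≡ 3 (mod 4), so (3/5023) = −(5023/3).
Reduce top mod 3: now compute (1/3).
Reached (1/3) = 1. Collecting the sign flips along the way, the symbol is -1.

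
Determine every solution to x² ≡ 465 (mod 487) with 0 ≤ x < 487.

168, 319

Since 487 ≡ 3 (mod 4), a square root of 465 is 465^((487+1)/4) = 465^122 mod 487.
Repeated squaring: 465^2≡484, 465^4≡9, 465^8≡81, 465^16≡230, 465^32≡304, 465^64≡373 (mod 487).
465^122 = 465^(64+32+16+8+2) ≡ 168 (mod 487).
Check: 168² = 28224 ≡ 465 (mod 487). The two roots are 168 and 319.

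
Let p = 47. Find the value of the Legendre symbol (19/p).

Euler's criterion: (19/47) ≡ 19^23 (mod 47).
19^2 ≡ 32 (mod 47)
19^4 ≡ 37 (mod 47)
19^8 ≡ 6 (mod 47)
19^16 ≡ 36 (mod 47)
19^23 = 19^(16+4+2+1) ≡ 46 (mod 47).
Result is 46 ≡ −1, so (19/47) = −1.

-1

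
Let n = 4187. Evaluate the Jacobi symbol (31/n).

-1

Reciprocity: 31 ≡ 3 and 4187 ≡ 3 (mod 4), so (31/4187) = −(4187/31).
Reduce top mod 31: now compute (2/31).
Pull out 2: since 31 ≡ 7 (mod 8), (2/31) = +1.
Reached (1/31) = 1. Collecting the sign flips along the way, the symbol is -1.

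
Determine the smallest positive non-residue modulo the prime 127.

(2/127) = +1, so 2 is a residue.
(3/127) = −1, so 3 is the smallest positive non-residue mod 127.

3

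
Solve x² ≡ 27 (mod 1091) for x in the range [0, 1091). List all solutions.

47, 1044

Since 1091 ≡ 3 (mod 4), a square root of 27 is 27^((1091+1)/4) = 27^273 mod 1091.
Repeated squaring: 27^2≡729, 27^4≡124, 27^8≡102, 27^16≡585, 27^32≡742, 27^64≡700, 27^128≡141, 27^256≡243 (mod 1091).
27^273 = 27^(256+16+1) ≡ 47 (mod 1091).
Check: 47² = 2209 ≡ 27 (mod 1091). The two roots are 47 and 1044.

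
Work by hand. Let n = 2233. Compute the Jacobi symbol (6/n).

1

Pull out 2: since 2233 ≡ 1 (mod 8), (2/2233) = +1.
Reciprocity: 3 ≡ 3 and 2233 ≡ 1 (mod 4), so (3/2233) = +(2233/3).
Reduce top mod 3: now compute (1/3).
Reached (1/3) = 1. Collecting the sign flips along the way, the symbol is +1.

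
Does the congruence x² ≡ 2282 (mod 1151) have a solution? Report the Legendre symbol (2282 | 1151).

First reduce: 2282 ≡ 1131 (mod 1151).
Reciprocity: 1131 ≡ 3 and 1151 ≡ 3 (mod 4), so (1131/1151) = −(1151/1131).
Reduce top mod 1131: now compute (20/1131).
Pull out 2^2: since 1131 ≡ 3 (mod 8), (2/1131) = -1, so (2/1131)^2 = +1.
Reciprocity: 5 ≡ 1 and 1131 ≡ 3 (mod 4), so (5/1131) = +(1131/5).
Reduce top mod 5: now compute (1/5).
Reached (1/5) = 1. Collecting the sign flips along the way, the symbol is -1.

-1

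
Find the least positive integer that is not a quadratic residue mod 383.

5

(2/383) = +1, so 2 is a residue.
(3/383) = +1, so 3 is a residue.
(4/383) = +1, so 4 is a residue.
(5/383) = −1, so 5 is the smallest positive non-residue mod 383.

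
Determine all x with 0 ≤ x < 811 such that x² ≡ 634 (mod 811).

Since 811 ≡ 3 (mod 4), a square root of 634 is 634^((811+1)/4) = 634^203 mod 811.
Repeated squaring: 634^2≡511, 634^4≡790, 634^8≡441, 634^16≡652, 634^32≡140, 634^64≡136, 634^128≡654 (mod 811).
634^203 = 634^(128+64+8+2+1) ≡ 158 (mod 811).
Check: 158² = 24964 ≡ 634 (mod 811). The two roots are 158 and 653.

158, 653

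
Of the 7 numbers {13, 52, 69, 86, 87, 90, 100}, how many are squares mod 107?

(13/107) = +1 → QR.
(52/107) = +1 → QR.
(69/107) = +1 → QR.
(86/107) = +1 → QR.
(87/107) = +1 → QR.
(90/107) = +1 → QR.
(100/107) = +1 → QR.
Total quadratic residues among the 7: 7.

7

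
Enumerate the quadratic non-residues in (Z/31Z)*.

3, 6, 11, 12, 13, 15, 17, 21, 22, 23, 24, 26, 27, 29, 30

Square k = 1,…,15 (k and 31−k give the same square):
1²=1, 2²=4, 3²=9, 4²=16, 5²=25, 6²≡5, 7²≡18, 8²≡2, 9²≡19, 10²≡7, 11²≡28, 12²≡20, 13²≡14, 14²≡10, 15²≡8 (mod 31).
The residues are {1, 2, 4, 5, 7, 8, 9, 10, 14, 16, 18, 19, 20, 25, 28}; the non-residues are the remaining 15 nonzero classes.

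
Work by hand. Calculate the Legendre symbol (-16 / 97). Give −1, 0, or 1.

1

Euler's criterion: (-16/97) ≡ 81^48 (mod 97).
81^2 ≡ 62 (mod 97)
81^4 ≡ 61 (mod 97)
81^8 ≡ 35 (mod 97)
81^16 ≡ 61 (mod 97)
81^32 ≡ 35 (mod 97)
81^48 = 81^(32+16) ≡ 1 (mod 97).
Result is 1, so (-16/97) = 1.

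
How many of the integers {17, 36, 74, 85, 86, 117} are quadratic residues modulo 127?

4

(17/127) = +1 → QR.
(36/127) = +1 → QR.
(74/127) = +1 → QR.
(85/127) = -1 → non-residue.
(86/127) = -1 → non-residue.
(117/127) = +1 → QR.
Total quadratic residues among the 6: 4.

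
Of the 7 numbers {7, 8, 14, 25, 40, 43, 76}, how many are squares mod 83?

3

(7/83) = +1 → QR.
(8/83) = -1 → non-residue.
(14/83) = -1 → non-residue.
(25/83) = +1 → QR.
(40/83) = +1 → QR.
(43/83) = -1 → non-residue.
(76/83) = -1 → non-residue.
Total quadratic residues among the 7: 3.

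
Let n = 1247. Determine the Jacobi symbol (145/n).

Reciprocity: 145 ≡ 1 and 1247 ≡ 3 (mod 4), so (145/1247) = +(1247/145).
Reduce top mod 145: now compute (87/145).
Reciprocity: 87 ≡ 3 and 145 ≡ 1 (mod 4), so (87/145) = +(145/87).
Reduce top mod 87: now compute (58/87).
Pull out 2: since 87 ≡ 7 (mod 8), (2/87) = +1.
Reciprocity: 29 ≡ 1 and 87 ≡ 3 (mod 4), so (29/87) = +(87/29).
Reduce top mod 29: now compute (0/29).
Top reduces to 0: gcd > 1, so the symbol is 0.

0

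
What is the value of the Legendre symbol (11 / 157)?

1

Reciprocity: 11 ≡ 3 and 157 ≡ 1 (mod 4), so (11/157) = +(157/11).
Reduce top mod 11: now compute (3/11).
Reciprocity: 3 ≡ 3 and 11 ≡ 3 (mod 4), so (3/11) = −(11/3).
Reduce top mod 3: now compute (2/3).
Pull out 2: since 3 ≡ 3 (mod 8), (2/3) = -1.
Reached (1/3) = 1. Collecting the sign flips along the way, the symbol is +1.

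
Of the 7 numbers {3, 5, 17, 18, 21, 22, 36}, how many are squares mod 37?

3

(3/37) = +1 → QR.
(5/37) = -1 → non-residue.
(17/37) = -1 → non-residue.
(18/37) = -1 → non-residue.
(21/37) = +1 → QR.
(22/37) = -1 → non-residue.
(36/37) = +1 → QR.
Total quadratic residues among the 7: 3.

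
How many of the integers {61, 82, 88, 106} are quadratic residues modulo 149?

3

(61/149) = +1 → QR.
(82/149) = +1 → QR.
(88/149) = +1 → QR.
(106/149) = -1 → non-residue.
Total quadratic residues among the 4: 3.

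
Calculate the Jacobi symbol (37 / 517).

1

Reciprocity: 37 ≡ 1 and 517 ≡ 1 (mod 4), so (37/517) = +(517/37).
Reduce top mod 37: now compute (36/37).
Pull out 2^2: since 37 ≡ 5 (mod 8), (2/37) = -1, so (2/37)^2 = +1.
Reciprocity: 9 ≡ 1 and 37 ≡ 1 (mod 4), so (9/37) = +(37/9).
Reduce top mod 9: now compute (1/9).
Reached (1/9) = 1. Collecting the sign flips along the way, the symbol is +1.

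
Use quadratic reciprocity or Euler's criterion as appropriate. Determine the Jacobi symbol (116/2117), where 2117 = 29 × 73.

Pull out 2^2: since 2117 ≡ 5 (mod 8), (2/2117) = -1, so (2/2117)^2 = +1.
Reciprocity: 29 ≡ 1 and 2117 ≡ 1 (mod 4), so (29/2117) = +(2117/29).
Reduce top mod 29: now compute (0/29).
Top reduces to 0: gcd > 1, so the symbol is 0.

0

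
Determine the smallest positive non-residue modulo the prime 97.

(2/97) = +1, so 2 is a residue.
(3/97) = +1, so 3 is a residue.
(4/97) = +1, so 4 is a residue.
(5/97) = −1, so 5 is the smallest positive non-residue mod 97.

5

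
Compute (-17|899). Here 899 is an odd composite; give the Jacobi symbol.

First reduce: -17 ≡ 882 (mod 899).
Pull out 2: since 899 ≡ 3 (mod 8), (2/899) = -1.
Reciprocity: 441 ≡ 1 and 899 ≡ 3 (mod 4), so (441/899) = +(899/441).
Reduce top mod 441: now compute (17/441).
Reciprocity: 17 ≡ 1 and 441 ≡ 1 (mod 4), so (17/441) = +(441/17).
Reduce top mod 17: now compute (16/17).
Pull out 2^4: since 17 ≡ 1 (mod 8), (2/17) = +1, so (2/17)^4 = +1.
Reached (1/17) = 1. Collecting the sign flips along the way, the symbol is -1.

-1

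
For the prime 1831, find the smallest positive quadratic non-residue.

(2/1831) = +1, so 2 is a residue.
(3/1831) = −1, so 3 is the smallest positive non-residue mod 1831.

3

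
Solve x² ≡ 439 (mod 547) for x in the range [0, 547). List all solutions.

Since 547 ≡ 3 (mod 4), a square root of 439 is 439^((547+1)/4) = 439^137 mod 547.
Repeated squaring: 439^2≡177, 439^4≡150, 439^8≡73, 439^16≡406, 439^32≡189, 439^64≡166, 439^128≡206 (mod 547).
439^137 = 439^(128+8+1) ≡ 486 (mod 547).
Check: 486² = 236196 ≡ 439 (mod 547). The two roots are 61 and 486.

61, 486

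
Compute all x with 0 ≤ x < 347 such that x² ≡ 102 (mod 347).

141, 206

Since 347 ≡ 3 (mod 4), a square root of 102 is 102^((347+1)/4) = 102^87 mod 347.
Repeated squaring: 102^2≡341, 102^4≡36, 102^8≡255, 102^16≡136, 102^32≡105, 102^64≡268 (mod 347).
102^87 = 102^(64+16+4+2+1) ≡ 206 (mod 347).
Check: 206² = 42436 ≡ 102 (mod 347). The two roots are 141 and 206.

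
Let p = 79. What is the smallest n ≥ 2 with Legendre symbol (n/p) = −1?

(2/79) = +1, so 2 is a residue.
(3/79) = −1, so 3 is the smallest positive non-residue mod 79.

3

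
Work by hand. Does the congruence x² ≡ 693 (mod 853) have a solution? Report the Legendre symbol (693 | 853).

1

Euler's criterion: (693/853) ≡ 693^426 (mod 853).
693^2 ≡ 10 (mod 853)
693^4 ≡ 100 (mod 853)
693^8 ≡ 617 (mod 853)
693^16 ≡ 251 (mod 853)
693^32 ≡ 732 (mod 853)
693^64 ≡ 140 (mod 853)
693^128 ≡ 834 (mod 853)
693^256 ≡ 361 (mod 853)
693^426 = 693^(256+128+32+8+2) ≡ 1 (mod 853).
Result is 1, so (693/853) = 1.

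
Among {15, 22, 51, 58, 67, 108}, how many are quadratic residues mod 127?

2

(15/127) = +1 → QR.
(22/127) = +1 → QR.
(51/127) = -1 → non-residue.
(58/127) = -1 → non-residue.
(67/127) = -1 → non-residue.
(108/127) = -1 → non-residue.
Total quadratic residues among the 6: 2.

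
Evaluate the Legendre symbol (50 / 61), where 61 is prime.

Pull out 2: since 61 ≡ 5 (mod 8), (2/61) = -1.
Reciprocity: 25 ≡ 1 and 61 ≡ 1 (mod 4), so (25/61) = +(61/25).
Reduce top mod 25: now compute (11/25).
Reciprocity: 11 ≡ 3 and 25 ≡ 1 (mod 4), so (11/25) = +(25/11).
Reduce top mod 11: now compute (3/11).
Reciprocity: 3 ≡ 3 and 11 ≡ 3 (mod 4), so (3/11) = −(11/3).
Reduce top mod 3: now compute (2/3).
Pull out 2: since 3 ≡ 3 (mod 8), (2/3) = -1.
Reached (1/3) = 1. Collecting the sign flips along the way, the symbol is -1.

-1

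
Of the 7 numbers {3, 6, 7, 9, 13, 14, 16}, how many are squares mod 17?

(3/17) = -1 → non-residue.
(6/17) = -1 → non-residue.
(7/17) = -1 → non-residue.
(9/17) = +1 → QR.
(13/17) = +1 → QR.
(14/17) = -1 → non-residue.
(16/17) = +1 → QR.
Total quadratic residues among the 7: 3.

3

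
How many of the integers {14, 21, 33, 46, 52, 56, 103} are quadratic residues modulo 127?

3

(14/127) = -1 → non-residue.
(21/127) = +1 → QR.
(33/127) = -1 → non-residue.
(46/127) = -1 → non-residue.
(52/127) = +1 → QR.
(56/127) = -1 → non-residue.
(103/127) = +1 → QR.
Total quadratic residues among the 7: 3.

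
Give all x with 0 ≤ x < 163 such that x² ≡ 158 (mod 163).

Since 163 ≡ 3 (mod 4), a square root of 158 is 158^((163+1)/4) = 158^41 mod 163.
Repeated squaring: 158^2≡25, 158^4≡136, 158^8≡77, 158^16≡61, 158^32≡135 (mod 163).
158^41 = 158^(32+8+1) ≡ 22 (mod 163).
Check: 22² = 484 ≡ 158 (mod 163). The two roots are 22 and 141.

22, 141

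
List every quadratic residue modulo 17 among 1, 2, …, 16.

Square k = 1,…,8 (k and 17−k give the same square):
1²=1, 2²=4, 3²=9, 4²=16, 5²≡8, 6²≡2, 7²≡15, 8²≡13 (mod 17).
So the quadratic residues mod 17 are {1, 2, 4, 8, 9, 13, 15, 16}.

1 2 4 8 9 13 15 16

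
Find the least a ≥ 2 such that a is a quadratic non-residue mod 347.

2

(2/347) = −1, so 2 is the smallest positive non-residue mod 347.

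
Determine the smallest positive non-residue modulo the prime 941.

2

(2/941) = −1, so 2 is the smallest positive non-residue mod 941.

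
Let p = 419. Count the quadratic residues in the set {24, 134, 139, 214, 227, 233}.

(24/419) = -1 → non-residue.
(134/419) = +1 → QR.
(139/419) = +1 → QR.
(214/419) = -1 → non-residue.
(227/419) = -1 → non-residue.
(233/419) = -1 → non-residue.
Total quadratic residues among the 6: 2.

2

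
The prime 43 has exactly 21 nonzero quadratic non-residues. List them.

Square k = 1,…,21 (k and 43−k give the same square):
1²=1, 2²=4, 3²=9, 4²=16, 5²=25, 6²=36, 7²≡6, 8²≡21, 9²≡38, 10²≡14, 11²≡35, 12²≡15, 13²≡40, 14²≡24, 15²≡10, 16²≡41, 17²≡31, 18²≡23, 19²≡17, 20²≡13, 21²≡11 (mod 43).
The residues are {1, 4, 6, 9, 10, 11, 13, 14, 15, 16, 17, 21, 23, 24, 25, 31, 35, 36, 38, 40, 41}; the non-residues are the remaining 21 nonzero classes.

2 3 5 7 8 12 18 19 20 22 26 27 28 29 30 32 33 34 37 39 42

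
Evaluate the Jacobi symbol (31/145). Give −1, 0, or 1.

Reciprocity: 31 ≡ 3 and 145 ≡ 1 (mod 4), so (31/145) = +(145/31).
Reduce top mod 31: now compute (21/31).
Reciprocity: 21 ≡ 1 and 31 ≡ 3 (mod 4), so (21/31) = +(31/21).
Reduce top mod 21: now compute (10/21).
Pull out 2: since 21 ≡ 5 (mod 8), (2/21) = -1.
Reciprocity: 5 ≡ 1 and 21 ≡ 1 (mod 4), so (5/21) = +(21/5).
Reduce top mod 5: now compute (1/5).
Reached (1/5) = 1. Collecting the sign flips along the way, the symbol is -1.

-1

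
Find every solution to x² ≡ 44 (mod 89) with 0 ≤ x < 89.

89 ≡ 1 (mod 4), so we find a root by search.
Trying successive values, 20² = 400 ≡ 44 (mod 89). The other root is 89 − 20 = 69.

20, 69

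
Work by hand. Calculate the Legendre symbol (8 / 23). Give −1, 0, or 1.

Pull out 2^3: since 23 ≡ 7 (mod 8), (2/23) = +1, so (2/23)^3 = +1.
Reached (1/23) = 1. Collecting the sign flips along the way, the symbol is +1.

1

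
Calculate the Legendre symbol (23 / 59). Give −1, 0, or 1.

Reciprocity: 23 ≡ 3 and 59 ≡ 3 (mod 4), so (23/59) = −(59/23).
Reduce top mod 23: now compute (13/23).
Reciprocity: 13 ≡ 1 and 23 ≡ 3 (mod 4), so (13/23) = +(23/13).
Reduce top mod 13: now compute (10/13).
Pull out 2: since 13 ≡ 5 (mod 8), (2/13) = -1.
Reciprocity: 5 ≡ 1 and 13 ≡ 1 (mod 4), so (5/13) = +(13/5).
Reduce top mod 5: now compute (3/5).
Reciprocity: 3 ≡ 3 and 5 ≡ 1 (mod 4), so (3/5) = +(5/3).
Reduce top mod 3: now compute (2/3).
Pull out 2: since 3 ≡ 3 (mod 8), (2/3) = -1.
Reached (1/3) = 1. Collecting the sign flips along the way, the symbol is -1.

-1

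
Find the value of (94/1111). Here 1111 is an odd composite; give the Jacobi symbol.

Pull out 2: since 1111 ≡ 7 (mod 8), (2/1111) = +1.
Reciprocity: 47 ≡ 3 and 1111 ≡ 3 (mod 4), so (47/1111) = −(1111/47).
Reduce top mod 47: now compute (30/47).
Pull out 2: since 47 ≡ 7 (mod 8), (2/47) = +1.
Reciprocity: 15 ≡ 3 and 47 ≡ 3 (mod 4), so (15/47) = −(47/15).
Reduce top mod 15: now compute (2/15).
Pull out 2: since 15 ≡ 7 (mod 8), (2/15) = +1.
Reached (1/15) = 1. Collecting the sign flips along the way, the symbol is +1.

1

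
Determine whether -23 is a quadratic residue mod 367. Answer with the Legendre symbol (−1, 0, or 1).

First reduce: -23 ≡ 344 (mod 367).
Pull out 2^3: since 367 ≡ 7 (mod 8), (2/367) = +1, so (2/367)^3 = +1.
Reciprocity: 43 ≡ 3 and 367 ≡ 3 (mod 4), so (43/367) = −(367/43).
Reduce top mod 43: now compute (23/43).
Reciprocity: 23 ≡ 3 and 43 ≡ 3 (mod 4), so (23/43) = −(43/23).
Reduce top mod 23: now compute (20/23).
Pull out 2^2: since 23 ≡ 7 (mod 8), (2/23) = +1, so (2/23)^2 = +1.
Reciprocity: 5 ≡ 1 and 23 ≡ 3 (mod 4), so (5/23) = +(23/5).
Reduce top mod 5: now compute (3/5).
Reciprocity: 3 ≡ 3 and 5 ≡ 1 (mod 4), so (3/5) = +(5/3).
Reduce top mod 3: now compute (2/3).
Pull out 2: since 3 ≡ 3 (mod 8), (2/3) = -1.
Reached (1/3) = 1. Collecting the sign flips along the way, the symbol is -1.

-1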